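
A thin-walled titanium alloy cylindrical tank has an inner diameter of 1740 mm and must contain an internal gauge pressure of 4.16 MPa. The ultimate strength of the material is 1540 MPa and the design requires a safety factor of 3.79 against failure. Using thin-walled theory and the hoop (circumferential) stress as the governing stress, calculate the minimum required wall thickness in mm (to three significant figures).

t = 8.91 mm

σ_allow = 1540/3.79 = 406.3 MPa.
Hoop stress σ_h = pD/(2t), so t = pD/(2σ_allow) = 4.16×1740/(2×406.3) = 8.907 mm.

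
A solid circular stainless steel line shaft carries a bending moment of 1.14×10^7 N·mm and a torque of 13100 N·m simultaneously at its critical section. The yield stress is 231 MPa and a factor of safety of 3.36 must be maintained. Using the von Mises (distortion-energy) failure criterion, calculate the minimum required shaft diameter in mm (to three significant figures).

d = 134 mm

σ_allow = σ_y/n = 231/3.36 = 68.75 MPa.
For a solid shaft σ_b = 32M/(πd³) and τ = 16T/(πd³), so the von Mises stress is σ' = (16/πd³)·√(4M²+3T²).
√(4M²+3T²) = √(4×(1.140×10^7)² + 3×(1.310×10^7)²) = 3.217×10^7 N·mm.
d³ = 16×3.217×10^7/(π×68.75) = 2.383×10^6 mm³.
d = 133.6 mm.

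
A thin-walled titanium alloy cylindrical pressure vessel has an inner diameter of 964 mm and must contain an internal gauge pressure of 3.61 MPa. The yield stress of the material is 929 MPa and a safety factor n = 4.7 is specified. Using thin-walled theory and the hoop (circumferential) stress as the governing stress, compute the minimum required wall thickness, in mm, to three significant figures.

σ_allow = 929/4.7 = 197.7 MPa.
Hoop stress σ_h = pD/(2t), so t = pD/(2σ_allow) = 3.61×964/(2×197.7) = 8.803 mm.

t = 8.80 mm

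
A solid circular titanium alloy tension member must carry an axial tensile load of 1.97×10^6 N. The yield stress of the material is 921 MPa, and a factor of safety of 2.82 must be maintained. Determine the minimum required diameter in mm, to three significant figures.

d = 87.6 mm

Allowable stress σ_allow = 921/2.82 = 326.6 MPa.
Required area A = F/σ_allow = 1970000/326.6 = 6032 mm².
A = πd²/4 → d = √(4A/π) = 87.64 mm.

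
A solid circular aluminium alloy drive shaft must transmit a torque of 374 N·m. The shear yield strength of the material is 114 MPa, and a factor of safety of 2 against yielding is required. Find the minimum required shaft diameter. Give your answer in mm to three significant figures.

Allowable shear stress τ_allow = 114/2 = 57.00 MPa.
For a solid shaft τ = 16T/(πd³), so d³ = 16T/(π τ_allow) = 16×374000/(π×57.00) = 33420 mm³.
d = (33420)^(1/3) = 32.21 mm.

d = 32.2 mm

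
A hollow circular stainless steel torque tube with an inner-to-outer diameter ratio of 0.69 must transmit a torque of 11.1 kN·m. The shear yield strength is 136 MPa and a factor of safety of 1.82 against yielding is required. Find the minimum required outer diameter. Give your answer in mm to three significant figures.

τ_allow = 136/1.82 = 74.73 MPa.
For a hollow shaft τ = 16T/[πd_o³(1−k⁴)] with k = 0.69, so 1−k⁴ = 0.7733.
d_o³ = 16T/[π τ_allow (1−k⁴)] = 16×1.1100×10^7/(π×74.73×0.7733) = 978300 mm³.
d_o = 99.27 mm.

d_o = 99.3 mm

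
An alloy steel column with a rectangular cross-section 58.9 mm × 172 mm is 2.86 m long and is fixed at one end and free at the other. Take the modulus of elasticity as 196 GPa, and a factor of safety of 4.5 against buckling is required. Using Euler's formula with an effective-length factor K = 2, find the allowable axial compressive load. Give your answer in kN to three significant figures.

Buckling occurs about the weak axis: I_min = h·b³/12 = 172×58.9³/12 = 2.929×10^6 mm⁴ (b = 58.9 mm is the smaller dimension).
Effective length L_e = KL = 2×2.86 m = 5720 mm.
Euler critical load P_cr = π²EI/L_e² = π²×196000×2.929×10^6/5720² = 173200 N.
P_allow = P_cr/n = 173200/4.5 = 38480 N.

P_allow = 38.5 kN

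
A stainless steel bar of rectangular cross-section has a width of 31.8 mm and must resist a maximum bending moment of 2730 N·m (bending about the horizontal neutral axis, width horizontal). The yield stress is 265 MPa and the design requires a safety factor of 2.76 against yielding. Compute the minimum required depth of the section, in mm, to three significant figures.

σ_allow = 265/2.76 = 96.01 MPa.
For a rectangular section σ = 6M/(bh²), so h² = 6M/(b σ_allow) = 6×2730000/(31.8×96.01) = 5365 mm².
h = 73.24 mm.

h = 73.2 mm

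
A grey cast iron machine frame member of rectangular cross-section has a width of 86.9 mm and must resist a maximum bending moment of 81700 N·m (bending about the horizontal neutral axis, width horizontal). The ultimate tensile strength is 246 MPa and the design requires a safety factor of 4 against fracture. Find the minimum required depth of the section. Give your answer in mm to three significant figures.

σ_allow = 246/4 = 61.50 MPa.
For a rectangular section σ = 6M/(bh²), so h² = 6M/(b σ_allow) = 6×8.1700×10^7/(86.9×61.50) = 91720 mm².
h = 302.9 mm.

h = 303 mm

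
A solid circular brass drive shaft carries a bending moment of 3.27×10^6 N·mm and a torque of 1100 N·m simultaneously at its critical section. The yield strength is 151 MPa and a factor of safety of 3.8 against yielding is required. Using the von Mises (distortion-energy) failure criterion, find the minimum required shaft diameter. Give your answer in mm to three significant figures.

σ_allow = σ_y/n = 151/3.8 = 39.74 MPa.
For a solid shaft σ_b = 32M/(πd³) and τ = 16T/(πd³), so the von Mises stress is σ' = (16/πd³)·√(4M²+3T²).
√(4M²+3T²) = √(4×(3.270×10^6)² + 3×(1.100×10^6)²) = 6.812×10^6 N·mm.
d³ = 16×6.812×10^6/(π×39.74) = 873100 mm³.
d = 95.58 mm.

d = 95.6 mm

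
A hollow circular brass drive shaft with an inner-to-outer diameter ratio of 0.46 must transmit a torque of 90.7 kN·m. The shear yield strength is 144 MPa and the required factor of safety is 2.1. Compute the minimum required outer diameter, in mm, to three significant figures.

d_o = 192 mm

τ_allow = 144/2.1 = 68.57 MPa.
For a hollow shaft τ = 16T/[πd_o³(1−k⁴)] with k = 0.46, so 1−k⁴ = 0.9552.
d_o³ = 16T/[π τ_allow (1−k⁴)] = 16×9.0700×10^7/(π×68.57×0.9552) = 7.052×10^6 mm³.
d_o = 191.8 mm.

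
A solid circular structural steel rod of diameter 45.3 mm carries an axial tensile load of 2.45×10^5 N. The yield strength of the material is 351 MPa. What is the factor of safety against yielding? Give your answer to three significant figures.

n = 2.31

A = πd²/4 = 1612 mm².
σ = F/A = 245000/1612 = 152.0 MPa.
n = 351/152.0 = 2.309.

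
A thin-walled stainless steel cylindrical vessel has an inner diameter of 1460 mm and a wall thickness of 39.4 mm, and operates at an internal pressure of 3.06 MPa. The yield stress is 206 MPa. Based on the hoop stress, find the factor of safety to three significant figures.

σ_h = pD/(2t) = 3.06×1460/(2×39.4) = 56.70 MPa.
n = 206/56.70 = 3.633.

n = 3.63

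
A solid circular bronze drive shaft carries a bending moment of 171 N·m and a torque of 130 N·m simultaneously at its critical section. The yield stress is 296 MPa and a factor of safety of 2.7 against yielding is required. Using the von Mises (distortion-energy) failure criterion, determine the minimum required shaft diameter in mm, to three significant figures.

d = 26.7 mm

σ_allow = σ_y/n = 296/2.7 = 109.6 MPa.
For a solid shaft σ_b = 32M/(πd³) and τ = 16T/(πd³), so the von Mises stress is σ' = (16/πd³)·√(4M²+3T²).
√(4M²+3T²) = √(4×(171000)² + 3×(130000)²) = 409500 N·mm.
d³ = 16×409500/(π×109.6) = 19020 mm³.
d = 26.69 mm.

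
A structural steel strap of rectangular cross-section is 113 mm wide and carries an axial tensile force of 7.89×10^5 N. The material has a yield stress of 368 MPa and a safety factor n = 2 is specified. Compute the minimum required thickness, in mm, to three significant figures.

t = 37.9 mm

σ_allow = 368/2 = 184.0 MPa.
Required area A = F/σ_allow = 789000/184.0 = 4288 mm².
t = A/w = 4288/113 = 37.95 mm.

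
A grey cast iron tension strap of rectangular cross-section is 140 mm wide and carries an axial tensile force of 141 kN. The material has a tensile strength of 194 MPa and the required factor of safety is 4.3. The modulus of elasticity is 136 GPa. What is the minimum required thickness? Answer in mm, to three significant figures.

σ_allow = 194/4.3 = 45.12 MPa.
Required area A = F/σ_allow = 141000/45.12 = 3125 mm².
t = A/w = 3125/140 = 22.32 mm.

t = 22.3 mm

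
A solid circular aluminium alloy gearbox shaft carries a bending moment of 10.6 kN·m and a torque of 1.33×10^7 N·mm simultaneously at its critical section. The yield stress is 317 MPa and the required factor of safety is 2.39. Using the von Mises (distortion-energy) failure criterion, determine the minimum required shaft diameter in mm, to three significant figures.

d = 106 mm

σ_allow = σ_y/n = 317/2.39 = 132.6 MPa.
For a solid shaft σ_b = 32M/(πd³) and τ = 16T/(πd³), so the von Mises stress is σ' = (16/πd³)·√(4M²+3T²).
√(4M²+3T²) = √(4×(1.060×10^7)² + 3×(1.330×10^7)²) = 3.131×10^7 N·mm.
d³ = 16×3.131×10^7/(π×132.6) = 1.202×10^6 mm³.
d = 106.3 mm.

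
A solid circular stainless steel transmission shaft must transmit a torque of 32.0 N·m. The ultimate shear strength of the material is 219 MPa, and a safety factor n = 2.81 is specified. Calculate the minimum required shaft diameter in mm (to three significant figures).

Allowable shear stress τ_allow = 219/2.81 = 77.94 MPa.
For a solid shaft τ = 16T/(πd³), so d³ = 16T/(π τ_allow) = 16×32000/(π×77.94) = 2091 mm³.
d = (2091)^(1/3) = 12.79 mm.

d = 12.8 mm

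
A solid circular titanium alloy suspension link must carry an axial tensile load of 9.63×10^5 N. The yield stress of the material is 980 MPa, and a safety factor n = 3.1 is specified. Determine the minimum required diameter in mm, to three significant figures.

d = 62.3 mm

Allowable stress σ_allow = 980/3.1 = 316.1 MPa.
Required area A = F/σ_allow = 963000/316.1 = 3046 mm².
A = πd²/4 → d = √(4A/π) = 62.28 mm.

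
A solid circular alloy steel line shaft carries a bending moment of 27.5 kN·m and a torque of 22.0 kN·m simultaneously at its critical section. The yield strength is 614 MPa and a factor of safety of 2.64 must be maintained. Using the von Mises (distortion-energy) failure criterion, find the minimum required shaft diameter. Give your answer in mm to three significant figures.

d = 114 mm

σ_allow = σ_y/n = 614/2.64 = 232.6 MPa.
For a solid shaft σ_b = 32M/(πd³) and τ = 16T/(πd³), so the von Mises stress is σ' = (16/πd³)·√(4M²+3T²).
√(4M²+3T²) = √(4×(2.750×10^7)² + 3×(2.200×10^7)²) = 6.691×10^7 N·mm.
d³ = 16×6.691×10^7/(π×232.6) = 1.465×10^6 mm³.
d = 113.6 mm.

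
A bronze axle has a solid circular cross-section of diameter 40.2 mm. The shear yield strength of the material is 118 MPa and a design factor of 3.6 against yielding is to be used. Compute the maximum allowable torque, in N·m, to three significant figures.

τ_allow = 118/3.6 = 32.78 MPa.
For a solid shaft T_allow = τ_allow·πd³/16; πd³/16 = π×40.2³/16 = 12760 mm³.
T_allow = 32.78×12760 = 418100 N·mm = 418.1 N·m.

T_allow = 418 N·m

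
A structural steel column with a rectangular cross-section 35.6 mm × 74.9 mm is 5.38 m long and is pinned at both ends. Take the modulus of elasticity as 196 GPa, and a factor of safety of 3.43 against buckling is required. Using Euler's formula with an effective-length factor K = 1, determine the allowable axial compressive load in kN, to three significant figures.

Buckling occurs about the weak axis: I_min = h·b³/12 = 74.9×35.6³/12 = 281600 mm⁴ (b = 35.6 mm is the smaller dimension).
Effective length L_e = KL = 1×5.38 m = 5380 mm.
Euler critical load P_cr = π²EI/L_e² = π²×196000×281600/5380² = 18820 N.
P_allow = P_cr/n = 18820/3.43 = 5487 N.

P_allow = 5.49 kN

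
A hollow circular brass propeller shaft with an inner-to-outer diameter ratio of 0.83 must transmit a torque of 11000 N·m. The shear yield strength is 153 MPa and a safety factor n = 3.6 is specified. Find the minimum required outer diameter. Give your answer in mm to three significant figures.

τ_allow = 153/3.6 = 42.50 MPa.
For a hollow shaft τ = 16T/[πd_o³(1−k⁴)] with k = 0.83, so 1−k⁴ = 0.5254.
d_o³ = 16T/[π τ_allow (1−k⁴)] = 16×1.1000×10^7/(π×42.50×0.5254) = 2.509×10^6 mm³.
d_o = 135.9 mm.

d_o = 136 mm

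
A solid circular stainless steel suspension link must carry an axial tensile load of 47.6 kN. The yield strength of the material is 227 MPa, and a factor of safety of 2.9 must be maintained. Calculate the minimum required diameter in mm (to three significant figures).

d = 27.8 mm

Allowable stress σ_allow = 227/2.9 = 78.28 MPa.
Required area A = F/σ_allow = 47600/78.28 = 608.1 mm².
A = πd²/4 → d = √(4A/π) = 27.83 mm.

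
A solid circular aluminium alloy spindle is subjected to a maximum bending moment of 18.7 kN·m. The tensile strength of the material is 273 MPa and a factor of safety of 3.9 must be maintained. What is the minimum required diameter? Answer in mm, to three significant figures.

σ_allow = 273/3.9 = 70.00 MPa.
For a solid circular section σ = 32M/(πd³), so d³ = 32M/(π σ_allow) = 32×1.8700×10^7/(π×70.00) = 2.721×10^6 mm³.
d = 139.6 mm.

d = 140 mm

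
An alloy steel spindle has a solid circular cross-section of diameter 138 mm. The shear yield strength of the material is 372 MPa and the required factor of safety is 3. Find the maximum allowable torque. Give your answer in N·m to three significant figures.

τ_allow = 372/3 = 124.0 MPa.
For a solid shaft T_allow = τ_allow·πd³/16; πd³/16 = π×138³/16 = 516000 mm³.
T_allow = 124.0×516000 = 6.399×10^7 N·mm = 63990 N·m.

T_allow = 64000 N·m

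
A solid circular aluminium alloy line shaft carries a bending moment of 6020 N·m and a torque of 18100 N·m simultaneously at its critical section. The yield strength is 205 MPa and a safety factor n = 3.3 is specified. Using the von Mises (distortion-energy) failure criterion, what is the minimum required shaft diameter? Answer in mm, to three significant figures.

σ_allow = σ_y/n = 205/3.3 = 62.12 MPa.
For a solid shaft σ_b = 32M/(πd³) and τ = 16T/(πd³), so the von Mises stress is σ' = (16/πd³)·√(4M²+3T²).
√(4M²+3T²) = √(4×(6.020×10^6)² + 3×(1.810×10^7)²) = 3.358×10^7 N·mm.
d³ = 16×3.358×10^7/(π×62.12) = 2.753×10^6 mm³.
d = 140.2 mm.

d = 140 mm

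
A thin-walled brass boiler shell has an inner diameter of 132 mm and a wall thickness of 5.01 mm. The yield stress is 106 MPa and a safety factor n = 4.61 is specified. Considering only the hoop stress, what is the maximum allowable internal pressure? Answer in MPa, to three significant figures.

σ_allow = 106/4.61 = 22.99 MPa.
σ_h = pD/(2t) → p_allow = 2σ_allow t/D = 2×22.99×5.01/132 = 1.745 MPa.

p_allow = 1.75 MPa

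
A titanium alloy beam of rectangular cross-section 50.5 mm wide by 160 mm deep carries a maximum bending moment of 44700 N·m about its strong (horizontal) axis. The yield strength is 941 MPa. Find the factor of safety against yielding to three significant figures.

Section modulus S = bh²/6 = 50.5×160²/6 = 215500 mm³.
σ = M/S = 4.4700×10^7/215500 = 207.5 MPa.
n = 941/207.5 = 4.536.

n = 4.54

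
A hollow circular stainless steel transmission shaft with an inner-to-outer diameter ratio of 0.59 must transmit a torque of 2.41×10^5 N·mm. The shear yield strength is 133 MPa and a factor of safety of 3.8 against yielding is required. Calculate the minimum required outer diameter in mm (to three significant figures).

τ_allow = 133/3.8 = 35.00 MPa.
For a hollow shaft τ = 16T/[πd_o³(1−k⁴)] with k = 0.59, so 1−k⁴ = 0.8788.
d_o³ = 16T/[π τ_allow (1−k⁴)] = 16×241000/(π×35.00×0.8788) = 39900 mm³.
d_o = 34.17 mm.

d_o = 34.2 mm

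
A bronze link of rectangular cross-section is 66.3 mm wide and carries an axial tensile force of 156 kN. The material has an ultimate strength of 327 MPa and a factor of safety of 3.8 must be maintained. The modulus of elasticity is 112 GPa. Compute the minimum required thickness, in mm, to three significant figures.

t = 27.3 mm

σ_allow = 327/3.8 = 86.05 MPa.
Required area A = F/σ_allow = 156000/86.05 = 1813 mm².
t = A/w = 1813/66.3 = 27.34 mm.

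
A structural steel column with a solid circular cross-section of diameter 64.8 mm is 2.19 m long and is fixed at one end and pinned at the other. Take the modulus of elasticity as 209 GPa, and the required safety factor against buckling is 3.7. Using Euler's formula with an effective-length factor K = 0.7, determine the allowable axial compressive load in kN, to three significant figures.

I = πd⁴/64 = π×64.8⁴/64 = 865500 mm⁴.
Effective length L_e = KL = 0.7×2.19 m = 1533 mm.
Euler critical load P_cr = π²EI/L_e² = π²×209000×865500/1533² = 759700 N.
P_allow = P_cr/n = 759700/3.7 = 205300 N.

P_allow = 205 kN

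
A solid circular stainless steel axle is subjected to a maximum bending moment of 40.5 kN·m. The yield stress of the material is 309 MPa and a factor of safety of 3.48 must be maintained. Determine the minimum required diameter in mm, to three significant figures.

d = 167 mm

σ_allow = 309/3.48 = 88.79 MPa.
For a solid circular section σ = 32M/(πd³), so d³ = 32M/(π σ_allow) = 32×4.0500×10^7/(π×88.79) = 4.646×10^6 mm³.
d = 166.9 mm.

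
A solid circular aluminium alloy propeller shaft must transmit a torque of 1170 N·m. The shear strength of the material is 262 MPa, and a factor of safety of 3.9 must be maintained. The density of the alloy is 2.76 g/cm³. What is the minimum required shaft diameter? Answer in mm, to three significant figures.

Allowable shear stress τ_allow = 262/3.9 = 67.18 MPa.
For a solid shaft τ = 16T/(πd³), so d³ = 16T/(π τ_allow) = 16×1170000/(π×67.18) = 88700 mm³.
d = (88700)^(1/3) = 44.60 mm.

d = 44.6 mm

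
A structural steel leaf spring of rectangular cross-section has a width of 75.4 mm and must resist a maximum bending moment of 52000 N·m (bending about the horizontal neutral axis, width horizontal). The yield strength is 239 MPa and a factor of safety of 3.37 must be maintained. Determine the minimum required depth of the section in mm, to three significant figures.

σ_allow = 239/3.37 = 70.92 MPa.
For a rectangular section σ = 6M/(bh²), so h² = 6M/(b σ_allow) = 6×5.2000×10^7/(75.4×70.92) = 58350 mm².
h = 241.6 mm.

h = 242 mm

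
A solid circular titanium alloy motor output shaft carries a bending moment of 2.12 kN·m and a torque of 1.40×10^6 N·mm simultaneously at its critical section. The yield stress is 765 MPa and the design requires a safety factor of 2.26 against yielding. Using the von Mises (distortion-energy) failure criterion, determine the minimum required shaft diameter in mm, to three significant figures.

d = 41.9 mm

σ_allow = σ_y/n = 765/2.26 = 338.5 MPa.
For a solid shaft σ_b = 32M/(πd³) and τ = 16T/(πd³), so the von Mises stress is σ' = (16/πd³)·√(4M²+3T²).
√(4M²+3T²) = √(4×(2.120×10^6)² + 3×(1.400×10^6)²) = 4.884×10^6 N·mm.
d³ = 16×4.884×10^6/(π×338.5) = 73490 mm³.
d = 41.89 mm.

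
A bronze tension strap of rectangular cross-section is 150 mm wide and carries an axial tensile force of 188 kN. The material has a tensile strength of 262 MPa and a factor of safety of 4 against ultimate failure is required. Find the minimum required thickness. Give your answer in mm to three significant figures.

σ_allow = 262/4 = 65.50 MPa.
Required area A = F/σ_allow = 188000/65.50 = 2870 mm².
t = A/w = 2870/150 = 19.13 mm.

t = 19.1 mm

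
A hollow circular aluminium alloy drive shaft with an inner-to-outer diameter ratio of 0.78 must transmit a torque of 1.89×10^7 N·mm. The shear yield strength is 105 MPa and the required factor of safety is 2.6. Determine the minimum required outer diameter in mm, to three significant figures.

τ_allow = 105/2.6 = 40.38 MPa.
For a hollow shaft τ = 16T/[πd_o³(1−k⁴)] with k = 0.78, so 1−k⁴ = 0.6298.
d_o³ = 16T/[π τ_allow (1−k⁴)] = 16×1.8900×10^7/(π×40.38×0.6298) = 3.784×10^6 mm³.
d_o = 155.8 mm.

d_o = 156 mm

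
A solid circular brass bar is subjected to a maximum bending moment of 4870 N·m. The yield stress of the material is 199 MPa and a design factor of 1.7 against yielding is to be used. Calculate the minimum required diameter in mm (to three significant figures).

d = 75.1 mm

σ_allow = 199/1.7 = 117.1 MPa.
For a solid circular section σ = 32M/(πd³), so d³ = 32M/(π σ_allow) = 32×4870000/(π×117.1) = 423800 mm³.
d = 75.11 mm.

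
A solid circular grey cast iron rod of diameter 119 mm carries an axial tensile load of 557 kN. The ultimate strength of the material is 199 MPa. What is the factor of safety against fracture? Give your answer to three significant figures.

A = πd²/4 = 11120 mm².
σ = F/A = 557000/11120 = 50.08 MPa.
n = 199/50.08 = 3.974.

n = 3.97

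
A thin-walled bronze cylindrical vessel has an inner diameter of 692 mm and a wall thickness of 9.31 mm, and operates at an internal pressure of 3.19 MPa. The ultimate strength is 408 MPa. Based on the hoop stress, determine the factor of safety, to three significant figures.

n = 3.44

σ_h = pD/(2t) = 3.19×692/(2×9.31) = 118.6 MPa.
n = 408/118.6 = 3.441.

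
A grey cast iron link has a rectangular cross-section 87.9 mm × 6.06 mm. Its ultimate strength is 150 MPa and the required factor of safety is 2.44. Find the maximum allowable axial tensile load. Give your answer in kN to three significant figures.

F_allow = 32.7 kN

σ_allow = 150/2.44 = 61.48 MPa.
A = 87.9×6.06 = 532.7 mm².
F_allow = σ_allow × A = 61.48×532.7 = 32750 N.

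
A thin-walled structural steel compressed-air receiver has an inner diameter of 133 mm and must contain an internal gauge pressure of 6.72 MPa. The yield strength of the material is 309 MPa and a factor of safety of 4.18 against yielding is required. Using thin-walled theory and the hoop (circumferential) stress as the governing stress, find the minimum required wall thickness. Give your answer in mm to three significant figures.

σ_allow = 309/4.18 = 73.92 MPa.
Hoop stress σ_h = pD/(2t), so t = pD/(2σ_allow) = 6.72×133/(2×73.92) = 6.045 mm.

t = 6.05 mm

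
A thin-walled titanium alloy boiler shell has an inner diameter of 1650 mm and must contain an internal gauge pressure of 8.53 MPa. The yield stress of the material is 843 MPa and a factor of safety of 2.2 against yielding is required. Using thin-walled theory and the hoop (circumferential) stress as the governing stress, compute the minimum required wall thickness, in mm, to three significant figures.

σ_allow = 843/2.2 = 383.2 MPa.
Hoop stress σ_h = pD/(2t), so t = pD/(2σ_allow) = 8.53×1650/(2×383.2) = 18.37 mm.

t = 18.4 mm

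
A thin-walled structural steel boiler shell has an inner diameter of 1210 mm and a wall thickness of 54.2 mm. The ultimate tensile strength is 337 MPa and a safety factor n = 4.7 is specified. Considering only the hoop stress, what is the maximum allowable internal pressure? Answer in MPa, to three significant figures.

σ_allow = 337/4.7 = 71.70 MPa.
σ_h = pD/(2t) → p_allow = 2σ_allow t/D = 2×71.70×54.2/1210 = 6.424 MPa.

p_allow = 6.42 MPa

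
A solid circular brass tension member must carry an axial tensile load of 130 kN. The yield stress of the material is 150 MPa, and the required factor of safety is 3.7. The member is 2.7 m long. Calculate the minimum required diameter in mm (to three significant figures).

d = 63.9 mm

Allowable stress σ_allow = 150/3.7 = 40.54 MPa.
Required area A = F/σ_allow = 130000/40.54 = 3207 mm².
A = πd²/4 → d = √(4A/π) = 63.90 mm.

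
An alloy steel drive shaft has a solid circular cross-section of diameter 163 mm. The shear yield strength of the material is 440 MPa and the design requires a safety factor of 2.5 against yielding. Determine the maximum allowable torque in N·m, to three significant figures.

T_allow = 1.50×10^5 N·m

τ_allow = 440/2.5 = 176.0 MPa.
For a solid shaft T_allow = τ_allow·πd³/16; πd³/16 = π×163³/16 = 850300 mm³.
T_allow = 176.0×850300 = 1.497×10^8 N·mm = 149700 N·m.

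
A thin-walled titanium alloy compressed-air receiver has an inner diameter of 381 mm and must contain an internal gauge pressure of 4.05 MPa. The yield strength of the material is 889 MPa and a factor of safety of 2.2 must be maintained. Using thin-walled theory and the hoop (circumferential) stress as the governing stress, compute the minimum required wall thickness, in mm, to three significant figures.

t = 1.91 mm

σ_allow = 889/2.2 = 404.1 MPa.
Hoop stress σ_h = pD/(2t), so t = pD/(2σ_allow) = 4.05×381/(2×404.1) = 1.909 mm.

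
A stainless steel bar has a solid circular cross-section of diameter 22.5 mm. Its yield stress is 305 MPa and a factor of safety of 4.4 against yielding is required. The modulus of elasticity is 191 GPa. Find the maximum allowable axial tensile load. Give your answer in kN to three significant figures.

σ_allow = 305/4.4 = 69.32 MPa.
A = πd²/4 = π×22.5²/4 = 397.6 mm².
F_allow = σ_allow × A = 69.32×397.6 = 27560 N.

F_allow = 27.6 kN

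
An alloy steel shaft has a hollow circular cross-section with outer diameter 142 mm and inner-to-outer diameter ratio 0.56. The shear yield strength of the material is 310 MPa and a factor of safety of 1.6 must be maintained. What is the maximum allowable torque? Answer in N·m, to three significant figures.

τ_allow = 310/1.6 = 193.8 MPa.
For a hollow shaft T_allow = τ_allow·πd_o³(1−k⁴)/16 with 1−k⁴ = 0.9017, so πd_o³(1−k⁴)/16 = 506900 mm³.
T_allow = 193.8×506900 = 9.821×10^7 N·mm = 98210 N·m.

T_allow = 98200 N·m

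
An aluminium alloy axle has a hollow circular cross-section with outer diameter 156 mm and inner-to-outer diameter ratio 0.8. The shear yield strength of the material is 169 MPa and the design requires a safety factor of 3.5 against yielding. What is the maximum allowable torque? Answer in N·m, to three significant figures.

τ_allow = 169/3.5 = 48.29 MPa.
For a hollow shaft T_allow = τ_allow·πd_o³(1−k⁴)/16 with 1−k⁴ = 0.5904, so πd_o³(1−k⁴)/16 = 440100 mm³.
T_allow = 48.29×440100 = 2.125×10^7 N·mm = 21250 N·m.

T_allow = 21300 N·m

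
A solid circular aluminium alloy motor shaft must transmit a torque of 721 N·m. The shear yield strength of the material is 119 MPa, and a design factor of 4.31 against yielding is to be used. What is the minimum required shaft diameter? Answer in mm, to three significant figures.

d = 51.0 mm

Allowable shear stress τ_allow = 119/4.31 = 27.61 MPa.
For a solid shaft τ = 16T/(πd³), so d³ = 16T/(π τ_allow) = 16×721000/(π×27.61) = 133000 mm³.
d = (133000)^(1/3) = 51.04 mm.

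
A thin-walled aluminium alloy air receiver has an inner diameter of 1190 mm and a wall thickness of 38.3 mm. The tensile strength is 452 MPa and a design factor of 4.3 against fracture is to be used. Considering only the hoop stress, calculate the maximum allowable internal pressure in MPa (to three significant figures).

σ_allow = 452/4.3 = 105.1 MPa.
σ_h = pD/(2t) → p_allow = 2σ_allow t/D = 2×105.1×38.3/1190 = 6.766 MPa.

p_allow = 6.77 MPa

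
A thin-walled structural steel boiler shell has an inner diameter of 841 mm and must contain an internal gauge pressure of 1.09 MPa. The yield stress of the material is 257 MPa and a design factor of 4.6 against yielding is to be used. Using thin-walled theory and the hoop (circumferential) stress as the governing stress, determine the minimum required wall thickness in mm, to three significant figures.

σ_allow = 257/4.6 = 55.87 MPa.
Hoop stress σ_h = pD/(2t), so t = pD/(2σ_allow) = 1.09×841/(2×55.87) = 8.204 mm.

t = 8.20 mm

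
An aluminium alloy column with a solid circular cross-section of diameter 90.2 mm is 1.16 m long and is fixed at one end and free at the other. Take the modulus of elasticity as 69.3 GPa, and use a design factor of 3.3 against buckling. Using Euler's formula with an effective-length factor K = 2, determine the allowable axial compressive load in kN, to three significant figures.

P_allow = 125 kN

I = πd⁴/64 = π×90.2⁴/64 = 3.249×10^6 mm⁴.
Effective length L_e = KL = 2×1.16 m = 2320 mm.
Euler critical load P_cr = π²EI/L_e² = π²×69300×3.249×10^6/2320² = 412900 N.
P_allow = P_cr/n = 412900/3.3 = 125100 N.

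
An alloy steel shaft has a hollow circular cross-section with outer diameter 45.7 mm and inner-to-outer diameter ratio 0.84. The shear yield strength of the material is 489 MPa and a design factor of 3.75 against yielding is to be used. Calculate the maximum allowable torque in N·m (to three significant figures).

T_allow = 1230 N·m

τ_allow = 489/3.75 = 130.4 MPa.
For a hollow shaft T_allow = τ_allow·πd_o³(1−k⁴)/16 with 1−k⁴ = 0.5021, so πd_o³(1−k⁴)/16 = 9410 mm³.
T_allow = 130.4×9410 = 1.227×10^6 N·mm = 1227 N·m.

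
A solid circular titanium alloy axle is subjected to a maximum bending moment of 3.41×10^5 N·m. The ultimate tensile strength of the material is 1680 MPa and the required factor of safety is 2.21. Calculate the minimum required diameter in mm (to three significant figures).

σ_allow = 1680/2.21 = 760.2 MPa.
For a solid circular section σ = 32M/(πd³), so d³ = 32M/(π σ_allow) = 32×3.4100×10^8/(π×760.2) = 4.569×10^6 mm³.
d = 165.9 mm.

d = 166 mm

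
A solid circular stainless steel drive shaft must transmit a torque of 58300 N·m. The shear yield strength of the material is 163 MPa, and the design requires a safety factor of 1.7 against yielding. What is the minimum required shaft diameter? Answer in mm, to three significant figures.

Allowable shear stress τ_allow = 163/1.7 = 95.88 MPa.
For a solid shaft τ = 16T/(πd³), so d³ = 16T/(π τ_allow) = 16×5.8300×10^7/(π×95.88) = 3.097×10^6 mm³.
d = (3.097×10^6)^(1/3) = 145.8 mm.

d = 146 mm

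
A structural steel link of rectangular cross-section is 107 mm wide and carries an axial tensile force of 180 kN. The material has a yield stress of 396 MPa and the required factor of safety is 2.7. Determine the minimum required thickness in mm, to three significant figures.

σ_allow = 396/2.7 = 146.7 MPa.
Required area A = F/σ_allow = 180000/146.7 = 1227 mm².
t = A/w = 1227/107 = 11.47 mm.

t = 11.5 mm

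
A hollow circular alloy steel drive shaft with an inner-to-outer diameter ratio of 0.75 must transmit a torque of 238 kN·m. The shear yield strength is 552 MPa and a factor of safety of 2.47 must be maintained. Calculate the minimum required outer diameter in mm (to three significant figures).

d_o = 199 mm

τ_allow = 552/2.47 = 223.5 MPa.
For a hollow shaft τ = 16T/[πd_o³(1−k⁴)] with k = 0.75, so 1−k⁴ = 0.6836.
d_o³ = 16T/[π τ_allow (1−k⁴)] = 16×2.3800×10^8/(π×223.5×0.6836) = 7.934×10^6 mm³.
d_o = 199.5 mm.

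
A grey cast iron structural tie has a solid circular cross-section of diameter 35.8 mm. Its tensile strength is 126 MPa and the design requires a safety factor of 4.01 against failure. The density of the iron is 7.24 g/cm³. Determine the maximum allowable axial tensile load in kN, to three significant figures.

σ_allow = 126/4.01 = 31.42 MPa.
A = πd²/4 = π×35.8²/4 = 1007 mm².
F_allow = σ_allow × A = 31.42×1007 = 31630 N.

F_allow = 31.6 kN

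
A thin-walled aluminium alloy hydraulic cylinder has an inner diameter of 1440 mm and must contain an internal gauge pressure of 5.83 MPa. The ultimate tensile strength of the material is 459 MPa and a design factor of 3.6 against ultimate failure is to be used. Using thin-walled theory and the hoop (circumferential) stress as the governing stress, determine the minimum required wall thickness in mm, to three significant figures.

σ_allow = 459/3.6 = 127.5 MPa.
Hoop stress σ_h = pD/(2t), so t = pD/(2σ_allow) = 5.83×1440/(2×127.5) = 32.92 mm.

t = 32.9 mm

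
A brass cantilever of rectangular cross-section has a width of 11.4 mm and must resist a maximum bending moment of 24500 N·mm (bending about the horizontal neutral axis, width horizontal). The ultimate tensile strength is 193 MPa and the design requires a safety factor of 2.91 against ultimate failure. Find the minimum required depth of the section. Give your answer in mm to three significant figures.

σ_allow = 193/2.91 = 66.32 MPa.
For a rectangular section σ = 6M/(bh²), so h² = 6M/(b σ_allow) = 6×24500/(11.4×66.32) = 194.4 mm².
h = 13.94 mm.

h = 13.9 mm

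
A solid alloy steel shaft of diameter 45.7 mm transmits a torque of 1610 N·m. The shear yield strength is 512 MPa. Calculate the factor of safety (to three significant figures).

n = 5.96

τ = 16T/(πd³) = 16×1610000/(π×45.7³) = 85.91 MPa.
n = τ_limit/τ = 512/85.91 = 5.960.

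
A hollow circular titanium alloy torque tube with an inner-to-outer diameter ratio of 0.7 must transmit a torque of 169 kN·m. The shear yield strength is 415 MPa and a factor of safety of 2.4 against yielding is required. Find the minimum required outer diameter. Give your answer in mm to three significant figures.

d_o = 187 mm

τ_allow = 415/2.4 = 172.9 MPa.
For a hollow shaft τ = 16T/[πd_o³(1−k⁴)] with k = 0.7, so 1−k⁴ = 0.7599.
d_o³ = 16T/[π τ_allow (1−k⁴)] = 16×1.6900×10^8/(π×172.9×0.7599) = 6.550×10^6 mm³.
d_o = 187.1 mm.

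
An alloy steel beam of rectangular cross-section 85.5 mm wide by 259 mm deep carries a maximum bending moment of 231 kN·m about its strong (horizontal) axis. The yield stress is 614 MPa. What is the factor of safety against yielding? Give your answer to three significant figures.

Section modulus S = bh²/6 = 85.5×259²/6 = 955900 mm³.
σ = M/S = 2.3100×10^8/955900 = 241.7 MPa.
n = 614/241.7 = 2.541.

n = 2.54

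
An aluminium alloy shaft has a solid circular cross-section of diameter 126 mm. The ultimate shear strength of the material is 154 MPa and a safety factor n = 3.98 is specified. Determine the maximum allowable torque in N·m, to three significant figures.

τ_allow = 154/3.98 = 38.69 MPa.
For a solid shaft T_allow = τ_allow·πd³/16; πd³/16 = π×126³/16 = 392800 mm³.
T_allow = 38.69×392800 = 1.520×10^7 N·mm = 15200 N·m.

T_allow = 15200 N·m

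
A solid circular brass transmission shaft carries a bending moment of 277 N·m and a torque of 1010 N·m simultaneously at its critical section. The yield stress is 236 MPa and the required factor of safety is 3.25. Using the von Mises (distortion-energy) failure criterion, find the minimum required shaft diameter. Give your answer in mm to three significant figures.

d = 50.5 mm

σ_allow = σ_y/n = 236/3.25 = 72.62 MPa.
For a solid shaft σ_b = 32M/(πd³) and τ = 16T/(πd³), so the von Mises stress is σ' = (16/πd³)·√(4M²+3T²).
√(4M²+3T²) = √(4×(277000)² + 3×(1.010×10^6)²) = 1.835×10^6 N·mm.
d³ = 16×1.835×10^6/(π×72.62) = 128700 mm³.
d = 50.49 mm.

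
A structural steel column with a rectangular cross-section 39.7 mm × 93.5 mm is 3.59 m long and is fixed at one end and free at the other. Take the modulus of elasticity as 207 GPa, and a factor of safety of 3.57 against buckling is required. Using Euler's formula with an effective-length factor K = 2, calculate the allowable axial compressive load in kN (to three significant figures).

Buckling occurs about the weak axis: I_min = h·b³/12 = 93.5×39.7³/12 = 487500 mm⁴ (b = 39.7 mm is the smaller dimension).
Effective length L_e = KL = 2×3.59 m = 7180 mm.
Euler critical load P_cr = π²EI/L_e² = π²×207000×487500/7180² = 19320 N.
P_allow = P_cr/n = 19320/3.57 = 5412 N.

P_allow = 5.41 kN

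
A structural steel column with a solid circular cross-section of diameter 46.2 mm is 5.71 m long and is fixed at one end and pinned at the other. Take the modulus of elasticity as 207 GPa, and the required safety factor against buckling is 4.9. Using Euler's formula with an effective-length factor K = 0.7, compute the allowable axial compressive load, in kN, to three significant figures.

I = πd⁴/64 = π×46.2⁴/64 = 223600 mm⁴.
Effective length L_e = KL = 0.7×5.71 m = 3997 mm.
Euler critical load P_cr = π²EI/L_e² = π²×207000×223600/3997² = 28600 N.
P_allow = P_cr/n = 28600/4.9 = 5836 N.

P_allow = 5.84 kN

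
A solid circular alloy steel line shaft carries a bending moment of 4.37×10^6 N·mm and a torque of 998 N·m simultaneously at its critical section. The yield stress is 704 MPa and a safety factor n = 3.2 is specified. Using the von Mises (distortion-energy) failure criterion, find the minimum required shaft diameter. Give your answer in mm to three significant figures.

σ_allow = σ_y/n = 704/3.2 = 220.0 MPa.
For a solid shaft σ_b = 32M/(πd³) and τ = 16T/(πd³), so the von Mises stress is σ' = (16/πd³)·√(4M²+3T²).
√(4M²+3T²) = √(4×(4.370×10^6)² + 3×(998000)²) = 8.909×10^6 N·mm.
d³ = 16×8.909×10^6/(π×220.0) = 206200 mm³.
d = 59.08 mm.

d = 59.1 mm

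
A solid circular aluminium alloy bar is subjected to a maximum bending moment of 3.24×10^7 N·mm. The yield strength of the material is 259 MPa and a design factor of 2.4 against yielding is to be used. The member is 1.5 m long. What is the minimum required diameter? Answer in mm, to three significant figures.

d = 145 mm

σ_allow = 259/2.4 = 107.9 MPa.
For a solid circular section σ = 32M/(πd³), so d³ = 32M/(π σ_allow) = 32×3.2400×10^7/(π×107.9) = 3.058×10^6 mm³.
d = 145.2 mm.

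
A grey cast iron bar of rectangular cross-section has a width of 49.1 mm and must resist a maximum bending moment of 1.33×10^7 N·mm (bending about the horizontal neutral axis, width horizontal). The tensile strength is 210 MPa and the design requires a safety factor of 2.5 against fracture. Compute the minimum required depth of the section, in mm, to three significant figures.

σ_allow = 210/2.5 = 84.00 MPa.
For a rectangular section σ = 6M/(bh²), so h² = 6M/(b σ_allow) = 6×1.3300×10^7/(49.1×84.00) = 19350 mm².
h = 139.1 mm.

h = 139 mm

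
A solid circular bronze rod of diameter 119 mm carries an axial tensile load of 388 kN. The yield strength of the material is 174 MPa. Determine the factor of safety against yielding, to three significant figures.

A = πd²/4 = 11120 mm².
σ = F/A = 388000/11120 = 34.89 MPa.
n = 174/34.89 = 4.988.

n = 4.99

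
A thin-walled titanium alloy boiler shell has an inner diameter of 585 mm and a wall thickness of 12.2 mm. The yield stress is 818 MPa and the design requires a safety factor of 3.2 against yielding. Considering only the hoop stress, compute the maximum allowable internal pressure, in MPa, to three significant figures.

σ_allow = 818/3.2 = 255.6 MPa.
σ_h = pD/(2t) → p_allow = 2σ_allow t/D = 2×255.6×12.2/585 = 10.66 MPa.

p_allow = 10.7 MPa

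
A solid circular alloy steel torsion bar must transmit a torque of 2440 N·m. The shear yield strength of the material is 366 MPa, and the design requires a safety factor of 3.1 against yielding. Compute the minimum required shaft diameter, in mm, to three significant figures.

d = 47.2 mm

Allowable shear stress τ_allow = 366/3.1 = 118.1 MPa.
For a solid shaft τ = 16T/(πd³), so d³ = 16T/(π τ_allow) = 16×2440000/(π×118.1) = 105300 mm³.
d = (105300)^(1/3) = 47.22 mm.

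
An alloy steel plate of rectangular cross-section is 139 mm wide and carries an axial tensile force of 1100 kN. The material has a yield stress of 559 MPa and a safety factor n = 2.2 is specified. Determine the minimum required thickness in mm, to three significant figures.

σ_allow = 559/2.2 = 254.1 MPa.
Required area A = F/σ_allow = 1100000/254.1 = 4329 mm².
t = A/w = 4329/139 = 31.15 mm.

t = 31.1 mm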